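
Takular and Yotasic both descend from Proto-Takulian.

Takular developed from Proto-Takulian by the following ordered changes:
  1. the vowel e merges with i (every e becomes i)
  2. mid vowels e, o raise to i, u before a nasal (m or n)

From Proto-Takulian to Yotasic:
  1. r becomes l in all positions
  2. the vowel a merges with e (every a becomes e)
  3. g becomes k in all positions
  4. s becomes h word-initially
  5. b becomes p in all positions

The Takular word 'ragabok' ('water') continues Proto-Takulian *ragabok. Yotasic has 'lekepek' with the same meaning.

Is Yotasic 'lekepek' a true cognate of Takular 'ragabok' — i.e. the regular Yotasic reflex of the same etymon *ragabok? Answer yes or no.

Derive the expected Yotasic reflex of *ragabok:
Yotasic: *ragabok > lagabok > legebok > lekebok > lekepok  (by unconditioned shift, vowel merger, unconditioned shift, unconditioned shift)
The regular Yotasic reflex would be 'lekepok', but the attested form is 'lekepek'. The correspondence is irregular, so they are not cognates (the Yotasic form has a different source).

no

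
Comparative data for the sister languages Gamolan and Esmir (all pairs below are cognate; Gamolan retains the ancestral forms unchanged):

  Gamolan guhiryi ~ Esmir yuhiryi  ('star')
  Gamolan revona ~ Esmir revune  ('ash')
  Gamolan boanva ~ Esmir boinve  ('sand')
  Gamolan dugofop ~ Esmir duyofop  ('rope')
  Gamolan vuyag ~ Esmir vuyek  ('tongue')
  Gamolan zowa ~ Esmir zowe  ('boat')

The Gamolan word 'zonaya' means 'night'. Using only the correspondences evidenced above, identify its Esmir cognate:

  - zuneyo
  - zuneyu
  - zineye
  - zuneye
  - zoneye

revona ~ revune — Gamolan o corresponds to Esmir u after a consonant, before a nasal.
vuyag ~ vuyek — Gamolan a corresponds to Esmir e after a consonant, before a consonant other than r, m, n, p, b, f, v.
revona ~ revune, boanva ~ boinve — Gamolan a corresponds to Esmir e word-finally.
Applying these to Gamolan 'zonaya':
  zonaya → zunaya   (o→u after a consonant, before a nasal)
  zunaya → zuneya   (a→e after a consonant, before a consonant other than r, m, n, p, b, f, v)
  zuneya → zuneye   (a→e word-finally)
So the Esmir cognate is 'zuneye'.

zuneye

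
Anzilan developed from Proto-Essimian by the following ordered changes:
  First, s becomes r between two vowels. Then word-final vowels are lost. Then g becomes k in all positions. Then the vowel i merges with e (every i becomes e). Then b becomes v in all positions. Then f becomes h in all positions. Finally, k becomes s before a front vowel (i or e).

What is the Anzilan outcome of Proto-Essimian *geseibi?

sereev

Anzilan: *geseibi
  geseibi → gereibi   [rhotacism]
  gereibi → gereib   [apocope]
  gereib → kereib   [unconditioned shift]
  kereib → kereeb   [vowel merger]
  kereeb → kereev   [unconditioned shift]
  kereev (rule 6 does not apply)
  kereev → sereev   [palatalisation]
  giving Anzilan sereev.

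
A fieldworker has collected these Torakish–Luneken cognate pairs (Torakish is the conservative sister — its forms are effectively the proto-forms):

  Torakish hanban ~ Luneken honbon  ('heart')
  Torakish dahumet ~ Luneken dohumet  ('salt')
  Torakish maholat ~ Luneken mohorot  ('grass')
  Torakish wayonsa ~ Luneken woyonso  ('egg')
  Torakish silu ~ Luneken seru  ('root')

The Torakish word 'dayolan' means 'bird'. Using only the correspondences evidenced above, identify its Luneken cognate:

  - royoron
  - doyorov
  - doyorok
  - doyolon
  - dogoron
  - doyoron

doyoron

dahumet ~ dohumet, maholat ~ mohorot — Torakish a corresponds to Luneken o after a consonant, before a consonant other than r, m, n, p, b, f, v.
maholat ~ mohorot — Torakish l corresponds to Luneken r between vowels (before a back vowel).
hanban ~ honbon — Torakish a corresponds to Luneken o after a consonant, before a nasal.
Applying these to Torakish 'dayolan':
  dayolan → doyolan   (a→o after a consonant, before a consonant other than r, m, n, p, b, f, v)
  doyolan → doyoran   (l→r between vowels (before a back vowel))
  doyoran → doyoron   (a→o after a consonant, before a nasal)
So the Luneken cognate is 'doyoron'.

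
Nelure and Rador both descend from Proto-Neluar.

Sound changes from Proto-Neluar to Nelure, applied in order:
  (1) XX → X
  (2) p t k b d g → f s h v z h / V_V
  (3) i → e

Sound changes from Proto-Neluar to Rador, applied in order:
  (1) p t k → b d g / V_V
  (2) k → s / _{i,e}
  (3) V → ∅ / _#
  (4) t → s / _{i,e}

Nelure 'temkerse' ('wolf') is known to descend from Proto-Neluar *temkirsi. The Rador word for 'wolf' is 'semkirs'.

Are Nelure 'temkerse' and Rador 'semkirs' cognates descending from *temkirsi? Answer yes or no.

Derive the expected Rador reflex of *temkirsi:
Rador: start from *temkirsi.
  rule 1: no change — temkirsi
  rule 2 (palatalisation): temkirsi → temsirsi
  rule 3 (apocope): temsirsi → temsirs
  rule 4 (palatalisation): temsirs → semsirs
  ⇒ Rador semsirs
The regular Rador reflex would be 'semsirs', but the attested form is 'semkirs'. The correspondence is irregular, so they are not cognates (the Rador form has a different source).

no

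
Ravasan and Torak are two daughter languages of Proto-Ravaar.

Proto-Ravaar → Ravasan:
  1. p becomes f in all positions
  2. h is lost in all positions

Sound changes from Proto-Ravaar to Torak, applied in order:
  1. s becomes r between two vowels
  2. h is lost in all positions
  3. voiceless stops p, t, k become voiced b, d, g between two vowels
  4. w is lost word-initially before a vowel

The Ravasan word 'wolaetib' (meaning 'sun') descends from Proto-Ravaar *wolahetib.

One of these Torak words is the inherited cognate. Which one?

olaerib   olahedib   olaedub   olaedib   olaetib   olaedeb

Torak: start from *wolahetib.
  rule 1: no change — wolahetib
  rule 2 (h-loss): wolahetib → wolaetib
  rule 3 (intervocalic voicing): wolaetib → wolaedib
  rule 4 (glide loss): wolaedib → olaedib
  ⇒ Torak olaedib
The other candidates each miss or misapply at least one Torak change.

olaedib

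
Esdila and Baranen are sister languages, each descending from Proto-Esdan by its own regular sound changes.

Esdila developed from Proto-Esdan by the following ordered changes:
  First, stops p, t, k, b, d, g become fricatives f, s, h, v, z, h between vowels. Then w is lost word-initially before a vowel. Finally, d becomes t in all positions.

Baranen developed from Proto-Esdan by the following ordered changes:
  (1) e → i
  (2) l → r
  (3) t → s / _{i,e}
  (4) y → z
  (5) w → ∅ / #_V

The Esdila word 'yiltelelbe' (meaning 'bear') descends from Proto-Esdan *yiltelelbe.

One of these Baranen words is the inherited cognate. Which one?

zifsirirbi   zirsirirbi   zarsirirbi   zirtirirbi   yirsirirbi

Baranen: start from *yiltelelbe.
  rule 1 (vowel merger): yiltelelbe → yiltililbi
  rule 2 (unconditioned shift): yiltililbi → yirtirirbi
  rule 3 (palatalisation): yirtirirbi → yirsirirbi
  rule 4 (unconditioned shift): yirsirirbi → zirsirirbi
  rule 5: no change — zirsirirbi
  ⇒ Baranen zirsirirbi

zirsirirbi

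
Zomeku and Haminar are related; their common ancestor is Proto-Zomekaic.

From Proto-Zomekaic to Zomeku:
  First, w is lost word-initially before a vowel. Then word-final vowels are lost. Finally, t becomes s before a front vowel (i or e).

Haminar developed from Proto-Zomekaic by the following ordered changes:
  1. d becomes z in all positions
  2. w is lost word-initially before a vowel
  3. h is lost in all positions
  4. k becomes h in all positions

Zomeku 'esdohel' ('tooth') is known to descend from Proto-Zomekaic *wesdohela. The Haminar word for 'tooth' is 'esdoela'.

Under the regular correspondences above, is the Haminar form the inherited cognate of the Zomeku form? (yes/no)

no

Derive the expected Haminar reflex of *wesdohela:
Haminar: *wesdohela
  wesdohela → weszohela   [unconditioned shift]
  weszohela → eszohela   [glide loss]
  eszohela → eszoela   [h-loss]
  eszoela (rule 4 does not apply)
  giving Haminar eszoela.
The regular Haminar reflex would be 'eszoela', but the attested form is 'esdoela'. The correspondence is irregular, so they are not cognates (the Haminar form has a different source).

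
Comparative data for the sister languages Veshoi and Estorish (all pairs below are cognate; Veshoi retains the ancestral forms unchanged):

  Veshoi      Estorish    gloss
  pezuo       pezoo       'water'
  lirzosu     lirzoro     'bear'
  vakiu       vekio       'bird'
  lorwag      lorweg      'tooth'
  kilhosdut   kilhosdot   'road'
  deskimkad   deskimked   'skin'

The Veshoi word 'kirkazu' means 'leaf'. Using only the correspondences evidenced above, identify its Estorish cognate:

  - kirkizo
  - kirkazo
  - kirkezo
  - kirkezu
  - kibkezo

vakiu ~ vekio, lorwag ~ lorweg — Veshoi a corresponds to Estorish e after a consonant, before a consonant other than r, m, n, p, b, f, v.
lirzosu ~ lirzoro — Veshoi u corresponds to Estorish o word-finally.
Applying these to Veshoi 'kirkazu':
  kirkazu → kirkezu   (a→e after a consonant, before a consonant other than r, m, n, p, b, f, v)
  kirkezu → kirkezo   (u→o word-finally)
So the Estorish cognate is 'kirkezo'.

kirkezo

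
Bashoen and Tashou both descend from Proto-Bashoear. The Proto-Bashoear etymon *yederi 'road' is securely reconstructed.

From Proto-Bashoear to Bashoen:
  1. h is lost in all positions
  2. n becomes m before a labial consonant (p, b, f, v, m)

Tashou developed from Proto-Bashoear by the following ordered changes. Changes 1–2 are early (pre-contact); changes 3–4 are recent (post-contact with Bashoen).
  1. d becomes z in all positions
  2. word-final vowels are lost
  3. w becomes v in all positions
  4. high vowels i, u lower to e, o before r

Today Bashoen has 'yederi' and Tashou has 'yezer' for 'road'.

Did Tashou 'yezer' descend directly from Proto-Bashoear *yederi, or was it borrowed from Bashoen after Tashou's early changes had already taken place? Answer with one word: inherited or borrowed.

If inherited, *yederi would pass through all of Tashou's changes:
Tashou: *yederi
  yederi → yezeri   [unconditioned shift]
  yezeri → yezer   [apocope]
  yezer (rule 3 does not apply)
  yezer (rule 4 does not apply)
  giving Tashou yezer.
If borrowed from Bashoen 'yederi' after the early changes, it would undergo only the recent ones:
  rule 3 (unconditioned shift): no change (yederi)
  rule 4 (pre-rhotic lowering): no change (yederi)
  ⇒ as a loan: yederi
Tashou 'yezer' matches the inherited outcome exactly, so it is an inherited cognate, not a loan.

inherited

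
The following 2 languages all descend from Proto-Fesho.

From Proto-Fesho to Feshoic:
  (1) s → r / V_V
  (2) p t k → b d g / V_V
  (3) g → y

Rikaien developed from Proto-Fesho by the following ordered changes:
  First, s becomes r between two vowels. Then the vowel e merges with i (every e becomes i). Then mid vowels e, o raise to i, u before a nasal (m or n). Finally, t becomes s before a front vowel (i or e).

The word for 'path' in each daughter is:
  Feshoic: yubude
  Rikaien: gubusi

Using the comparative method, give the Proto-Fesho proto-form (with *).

*gubute

Position 5: Feshoic has d, Rikaien has s. Taking the neighbouring segments as reconstructed: Feshoic d could go back to *t or *d; Rikaien s can only go back to *t — the one source consistent with every daughter is *t.
Position 6: Feshoic has e, Rikaien has i. Feshoic preserves e here (none of its changes turn any other segment into e), so the proto-segment is *e.
Continuing position by position gives *gubute; check it forward:
Feshoic: start from *gubute.
  rule 1: no change — gubute
  rule 2 (intervocalic voicing): gubute → gubude
  rule 3 (unconditioned shift): gubude → yubude
  ⇒ Feshoic yubude
Rikaien: *gubute > gubuti > gubusi  (by vowel merger, palatalisation)
*gubute is the unique common source.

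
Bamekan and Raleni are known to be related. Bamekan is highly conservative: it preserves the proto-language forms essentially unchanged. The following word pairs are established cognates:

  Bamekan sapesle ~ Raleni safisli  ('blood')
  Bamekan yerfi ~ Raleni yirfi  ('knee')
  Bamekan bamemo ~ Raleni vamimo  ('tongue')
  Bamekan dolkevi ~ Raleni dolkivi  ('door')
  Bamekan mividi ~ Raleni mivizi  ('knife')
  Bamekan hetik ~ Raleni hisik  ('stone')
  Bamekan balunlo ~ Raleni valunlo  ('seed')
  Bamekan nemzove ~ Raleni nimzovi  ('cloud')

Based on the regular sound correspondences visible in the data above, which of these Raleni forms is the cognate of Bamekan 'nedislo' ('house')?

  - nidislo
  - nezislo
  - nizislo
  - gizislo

sapesle ~ safisli, hetik ~ hisik — Bamekan e corresponds to Raleni i after a consonant, before a consonant other than r, m, n, p, b, f, v.
mividi ~ mivizi — Bamekan d corresponds to Raleni z between vowels (before a front vowel).
Applying these to Bamekan 'nedislo':
  nedislo → nidislo   (e→i after a consonant, before a consonant other than r, m, n, p, b, f, v)
  nidislo → nizislo   (d→z between vowels (before a front vowel))
So the Raleni cognate is 'nizislo'.

nizislo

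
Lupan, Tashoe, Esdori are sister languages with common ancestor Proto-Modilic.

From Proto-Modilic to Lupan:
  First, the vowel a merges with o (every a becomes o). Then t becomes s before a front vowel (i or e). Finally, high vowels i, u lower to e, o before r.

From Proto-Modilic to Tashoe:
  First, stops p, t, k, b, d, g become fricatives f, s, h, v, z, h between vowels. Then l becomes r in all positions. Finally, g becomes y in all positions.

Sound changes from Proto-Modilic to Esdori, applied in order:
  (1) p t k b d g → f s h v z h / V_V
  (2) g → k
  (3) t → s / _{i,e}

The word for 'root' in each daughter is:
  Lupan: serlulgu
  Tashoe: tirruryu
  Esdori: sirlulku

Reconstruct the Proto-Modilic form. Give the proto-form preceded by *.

*tirlulgu

Position 7: Lupan has g, Tashoe has y, Esdori has k. Lupan preserves g here (none of its changes turn any other segment into g), so the proto-segment is *g.
Position 6: Lupan has l, Tashoe has r, Esdori has l. Lupan preserves l here (none of its changes turn any other segment into l), so the proto-segment is *l.
Verify the candidate proto-form against each daughter:
Lupan: start from *tirlulgu.
  rule 1: no change — tirlulgu
  rule 2 (palatalisation): tirlulgu → sirlulgu
  rule 3 (pre-rhotic lowering): sirlulgu → serlulgu
  ⇒ Lupan serlulgu
Tashoe: *tirlulgu > tirrurgu > tirruryu  (by unconditioned shift, unconditioned shift)
Esdori: *tirlulgu > tirlulku > sirlulku  (by unconditioned shift, palatalisation)
*tirlulgu is the unique common source.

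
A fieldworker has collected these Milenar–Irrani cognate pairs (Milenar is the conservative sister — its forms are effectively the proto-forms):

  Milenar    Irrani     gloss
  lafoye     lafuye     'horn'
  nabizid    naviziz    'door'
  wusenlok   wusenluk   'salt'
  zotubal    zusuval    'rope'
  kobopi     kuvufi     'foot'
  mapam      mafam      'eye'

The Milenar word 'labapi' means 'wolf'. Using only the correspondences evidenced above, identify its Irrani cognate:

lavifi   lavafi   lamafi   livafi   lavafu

lavafi

zotubal ~ zusuval — Milenar b corresponds to Irrani v between vowels (before a back vowel).
kobopi ~ kuvufi — Milenar p corresponds to Irrani f between vowels (before a front vowel).
Applying these to Milenar 'labapi':
  labapi → lavapi   (b→v between vowels (before a back vowel))
  lavapi → lavafi   (p→f between vowels (before a front vowel))
So the Irrani cognate is 'lavafi'.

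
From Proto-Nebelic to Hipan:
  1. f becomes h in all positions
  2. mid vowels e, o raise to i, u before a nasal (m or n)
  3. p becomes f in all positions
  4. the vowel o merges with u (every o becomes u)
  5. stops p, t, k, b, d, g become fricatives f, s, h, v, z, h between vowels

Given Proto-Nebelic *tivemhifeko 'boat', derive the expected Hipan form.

Hipan: start from *tivemhifeko.
  rule 1 (unconditioned shift): tivemhifeko → tivemhiheko
  rule 2 (pre-nasal raising): tivemhiheko → tivimhiheko
  rule 3: no change — tivimhiheko
  rule 4 (vowel merger): tivimhiheko → tivimhiheku
  rule 5 (intervocalic lenition): tivimhiheku → tivimhihehu
  ⇒ Hipan tivimhihehu

tivimhihehu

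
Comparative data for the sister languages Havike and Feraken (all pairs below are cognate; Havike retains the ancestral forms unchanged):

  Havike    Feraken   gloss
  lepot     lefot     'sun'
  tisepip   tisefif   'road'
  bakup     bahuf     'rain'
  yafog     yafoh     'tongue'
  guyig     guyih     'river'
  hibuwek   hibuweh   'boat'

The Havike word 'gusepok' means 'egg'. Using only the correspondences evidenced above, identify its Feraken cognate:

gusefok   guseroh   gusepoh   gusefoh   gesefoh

lepot ~ lefot — Havike p corresponds to Feraken f between vowels (before a back vowel).
hibuwek ~ hibuweh — Havike k corresponds to Feraken h word-finally.
Applying these to Havike 'gusepok':
  gusepok → gusefok   (p→f between vowels (before a back vowel))
  gusefok → gusefoh   (k→h word-finally)
So the Feraken cognate is 'gusefoh'.

gusefoh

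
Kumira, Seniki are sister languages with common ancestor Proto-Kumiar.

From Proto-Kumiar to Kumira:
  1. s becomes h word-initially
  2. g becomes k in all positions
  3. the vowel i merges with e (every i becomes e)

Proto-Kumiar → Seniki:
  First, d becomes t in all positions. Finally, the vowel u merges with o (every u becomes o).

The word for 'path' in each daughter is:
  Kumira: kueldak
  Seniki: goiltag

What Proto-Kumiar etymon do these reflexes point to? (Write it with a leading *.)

*guildag

Position 2: Kumira has u, Seniki has o. Kumira preserves u here (none of its changes turn any other segment into u), so the proto-segment is *u.
Position 3: Kumira has e, Seniki has i. Seniki preserves i here (none of its changes turn any other segment into i), so the proto-segment is *i.
This points to *guildag. Verify forward in each daughter:
Kumira: start from *guildag.
  rule 1: no change — guildag
  rule 2 (unconditioned shift): guildag → kuildak
  rule 3 (vowel merger): kuildak → kueldak
  ⇒ Kumira kueldak
Seniki: *guildag
  guildag → guiltag   [unconditioned shift]
  guiltag → goiltag   [vowel merger]
  giving Seniki goiltag.
Only *guildag yields all of Kumira kueldak, Seniki goiltag.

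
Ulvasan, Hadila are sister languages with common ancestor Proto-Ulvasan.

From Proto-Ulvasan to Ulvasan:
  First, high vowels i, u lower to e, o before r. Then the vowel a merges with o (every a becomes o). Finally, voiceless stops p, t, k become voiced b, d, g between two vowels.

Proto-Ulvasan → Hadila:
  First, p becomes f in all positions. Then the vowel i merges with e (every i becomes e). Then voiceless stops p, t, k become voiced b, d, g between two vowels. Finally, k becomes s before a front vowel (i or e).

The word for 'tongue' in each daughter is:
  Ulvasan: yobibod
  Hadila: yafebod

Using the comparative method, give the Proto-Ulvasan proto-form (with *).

Position 2: Ulvasan has o, Hadila has a. Hadila preserves a here (none of its changes turn any other segment into a), so the proto-segment is *a.
Position 4: Ulvasan has i, Hadila has e. Ulvasan preserves i here (none of its changes turn any other segment into i), so the proto-segment is *i.
Position 3: Ulvasan has b, Hadila has f. Taking the neighbouring segments as reconstructed: Ulvasan b could go back to *p or *b; Hadila f could go back to *p or *f — the one source consistent with every daughter is *p.
The remaining positions agree across the daughters. Check the candidate against every language:
Ulvasan: *yapibod
  yapibod (rule 1 does not apply)
  yapibod → yopibod   [vowel merger]
  yopibod → yobibod   [intervocalic voicing]
  giving Ulvasan yobibod.
Hadila: *yapibod > yafibod > yafebod  (by unconditioned shift, vowel merger)
No other proto-form is consistent with every reflex, so the reconstruction is *yapibod.

*yapibod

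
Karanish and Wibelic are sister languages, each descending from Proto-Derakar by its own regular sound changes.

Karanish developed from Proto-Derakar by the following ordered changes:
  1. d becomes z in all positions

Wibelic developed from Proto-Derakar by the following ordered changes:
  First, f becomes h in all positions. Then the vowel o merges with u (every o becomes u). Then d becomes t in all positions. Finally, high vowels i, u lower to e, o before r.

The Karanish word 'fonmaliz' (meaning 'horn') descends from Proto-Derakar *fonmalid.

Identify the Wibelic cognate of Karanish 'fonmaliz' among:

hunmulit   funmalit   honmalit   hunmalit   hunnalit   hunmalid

Wibelic: start from *fonmalid.
  rule 1 (unconditioned shift): fonmalid → honmalid
  rule 2 (vowel merger): honmalid → hunmalid
  rule 3 (unconditioned shift): hunmalid → hunmalit
  rule 4: no change — hunmalit
  ⇒ Wibelic hunmalit

hunmalit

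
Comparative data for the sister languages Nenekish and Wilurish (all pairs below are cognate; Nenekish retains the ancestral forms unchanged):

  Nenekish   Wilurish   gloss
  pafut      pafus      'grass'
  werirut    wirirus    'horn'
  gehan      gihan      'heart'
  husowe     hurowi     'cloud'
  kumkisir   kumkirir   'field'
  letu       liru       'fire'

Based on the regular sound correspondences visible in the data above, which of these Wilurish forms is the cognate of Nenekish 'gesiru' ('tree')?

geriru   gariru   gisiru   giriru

gehan ~ gihan, letu ~ liru — Nenekish e corresponds to Wilurish i after a consonant, before a consonant other than r, m, n, p, b, f, v.
kumkisir ~ kumkirir — Nenekish s corresponds to Wilurish r between vowels (before a front vowel).
Applying these to Nenekish 'gesiru':
  gesiru → gisiru   (e→i after a consonant, before a consonant other than r, m, n, p, b, f, v)
  gisiru → giriru   (s→r between vowels (before a front vowel))
So the Wilurish cognate is 'giriru'.

giriru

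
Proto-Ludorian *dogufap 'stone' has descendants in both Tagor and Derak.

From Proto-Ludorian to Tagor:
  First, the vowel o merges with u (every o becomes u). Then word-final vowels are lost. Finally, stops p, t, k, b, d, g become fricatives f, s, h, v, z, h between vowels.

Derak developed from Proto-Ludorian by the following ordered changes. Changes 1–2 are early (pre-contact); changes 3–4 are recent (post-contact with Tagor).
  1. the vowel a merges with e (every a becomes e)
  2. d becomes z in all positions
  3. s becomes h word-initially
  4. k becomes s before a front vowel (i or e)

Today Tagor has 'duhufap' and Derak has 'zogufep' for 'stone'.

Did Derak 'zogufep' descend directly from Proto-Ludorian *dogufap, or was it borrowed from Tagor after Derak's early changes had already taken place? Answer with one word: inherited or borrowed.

inherited

If inherited, *dogufap would pass through all of Derak's changes:
Derak: *dogufap
  dogufap → dogufep   [vowel merger]
  dogufep → zogufep   [unconditioned shift]
  zogufep (rule 3 does not apply)
  zogufep (rule 4 does not apply)
  giving Derak zogufep.
If borrowed from Tagor 'duhufap' after the early changes, it would undergo only the recent ones:
  rule 3 (debuccalisation): no change (duhufap)
  rule 4 (palatalisation): no change (duhufap)
  ⇒ as a loan: duhufap
Derak 'zogufep' matches the inherited outcome exactly, so it is an inherited cognate, not a loan.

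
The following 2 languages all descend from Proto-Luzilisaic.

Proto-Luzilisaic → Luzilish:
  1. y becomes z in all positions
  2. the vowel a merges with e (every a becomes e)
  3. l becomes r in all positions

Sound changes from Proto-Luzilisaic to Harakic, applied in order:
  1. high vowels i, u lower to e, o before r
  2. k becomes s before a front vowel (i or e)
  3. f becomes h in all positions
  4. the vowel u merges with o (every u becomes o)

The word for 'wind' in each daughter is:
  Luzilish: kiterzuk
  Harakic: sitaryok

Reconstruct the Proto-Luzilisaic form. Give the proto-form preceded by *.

*kitaryuk

Position 6: Luzilish has z, Harakic has y. Harakic preserves y here (none of its changes turn any other segment into y), so the proto-segment is *y.
Position 1: Luzilish has k, Harakic has s. Luzilish preserves k here (none of its changes turn any other segment into k), so the proto-segment is *k.
This points to *kitaryuk. Verify forward in each daughter:
Luzilish: start from *kitaryuk.
  rule 1 (unconditioned shift): kitaryuk → kitarzuk
  rule 2 (vowel merger): kitarzuk → kiterzuk
  rule 3: no change — kiterzuk
  ⇒ Luzilish kiterzuk
Harakic: start from *kitaryuk.
  rule 1: no change — kitaryuk
  rule 2 (palatalisation): kitaryuk → sitaryuk
  rule 3: no change — sitaryuk
  rule 4 (vowel merger): sitaryuk → sitaryok
  ⇒ Harakic sitaryok
Only *kitaryuk yields all of Luzilish kiterzuk, Harakic sitaryok.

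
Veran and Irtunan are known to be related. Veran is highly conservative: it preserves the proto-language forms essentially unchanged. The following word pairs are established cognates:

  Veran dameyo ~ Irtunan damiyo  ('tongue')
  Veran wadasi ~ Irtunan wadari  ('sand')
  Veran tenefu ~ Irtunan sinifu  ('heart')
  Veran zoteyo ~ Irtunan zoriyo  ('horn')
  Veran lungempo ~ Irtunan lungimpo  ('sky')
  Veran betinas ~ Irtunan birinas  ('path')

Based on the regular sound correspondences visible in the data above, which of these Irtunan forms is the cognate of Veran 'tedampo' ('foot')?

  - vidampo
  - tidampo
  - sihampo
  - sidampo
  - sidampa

sidampo

tenefu ~ sinifu — Veran t corresponds to Irtunan s word-initially before a front vowel.
dameyo ~ damiyo, zoteyo ~ zoriyo — Veran e corresponds to Irtunan i after a consonant, before a consonant other than r, m, n, p, b, f, v.
Applying these to Veran 'tedampo':
  tedampo → sedampo   (t→s word-initially before a front vowel)
  sedampo → sidampo   (e→i after a consonant, before a consonant other than r, m, n, p, b, f, v)
So the Irtunan cognate is 'sidampo'.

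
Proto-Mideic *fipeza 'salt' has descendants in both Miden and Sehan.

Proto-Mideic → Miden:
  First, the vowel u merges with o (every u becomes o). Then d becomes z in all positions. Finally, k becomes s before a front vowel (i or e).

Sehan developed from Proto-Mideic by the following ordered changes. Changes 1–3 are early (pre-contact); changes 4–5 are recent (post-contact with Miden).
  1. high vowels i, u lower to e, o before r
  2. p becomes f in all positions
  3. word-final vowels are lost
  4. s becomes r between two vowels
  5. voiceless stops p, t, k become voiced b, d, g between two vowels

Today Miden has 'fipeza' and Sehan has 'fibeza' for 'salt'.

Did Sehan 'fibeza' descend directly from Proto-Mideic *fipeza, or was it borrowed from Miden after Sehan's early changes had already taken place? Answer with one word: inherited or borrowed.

borrowed

If inherited, *fipeza would pass through all of Sehan's changes:
Sehan: *fipeza > fifeza > fifez  (by unconditioned shift, apocope)
If borrowed from Miden 'fipeza' after the early changes, it would undergo only the recent ones:
  rule 4 (rhotacism): no change (fipeza)
  rule 5 (intervocalic voicing): fipeza → fibeza
  ⇒ as a loan: fibeza
Sehan 'fibeza' matches the loan outcome 'fibeza', not the inherited 'fifez' — it skipped the early Sehan changes, so it was borrowed from Miden.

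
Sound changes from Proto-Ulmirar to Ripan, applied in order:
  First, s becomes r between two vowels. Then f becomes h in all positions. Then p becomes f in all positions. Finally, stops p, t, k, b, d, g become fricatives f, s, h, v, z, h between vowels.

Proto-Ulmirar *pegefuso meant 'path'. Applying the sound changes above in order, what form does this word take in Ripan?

fehehuro

Ripan: *pegefuso > pegefuro > pegehuro > fegehuro > fehehuro  (by rhotacism, unconditioned shift, unconditioned shift, intervocalic lenition)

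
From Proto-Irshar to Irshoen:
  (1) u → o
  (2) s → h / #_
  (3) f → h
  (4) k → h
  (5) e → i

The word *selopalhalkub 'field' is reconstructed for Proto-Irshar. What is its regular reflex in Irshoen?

Irshoen: start from *selopalhalkub.
  rule 1 (vowel merger): selopalhalkub → selopalhalkob
  rule 2 (debuccalisation): selopalhalkob → helopalhalkob
  rule 3: no change — helopalhalkob
  rule 4 (unconditioned shift): helopalhalkob → helopalhalhob
  rule 5 (vowel merger): helopalhalhob → hilopalhalhob
  ⇒ Irshoen hilopalhalhob

hilopalhalhob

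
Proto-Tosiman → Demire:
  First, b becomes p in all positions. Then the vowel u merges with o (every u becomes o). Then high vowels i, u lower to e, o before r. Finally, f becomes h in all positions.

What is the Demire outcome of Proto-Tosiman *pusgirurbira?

posgerorpera

Demire: start from *pusgirurbira.
  rule 1 (unconditioned shift): pusgirurbira → pusgirurpira
  rule 2 (vowel merger): pusgirurpira → posgirorpira
  rule 3 (pre-rhotic lowering): posgirorpira → posgerorpera
  rule 4: no change — posgerorpera
  ⇒ Demire posgerorpera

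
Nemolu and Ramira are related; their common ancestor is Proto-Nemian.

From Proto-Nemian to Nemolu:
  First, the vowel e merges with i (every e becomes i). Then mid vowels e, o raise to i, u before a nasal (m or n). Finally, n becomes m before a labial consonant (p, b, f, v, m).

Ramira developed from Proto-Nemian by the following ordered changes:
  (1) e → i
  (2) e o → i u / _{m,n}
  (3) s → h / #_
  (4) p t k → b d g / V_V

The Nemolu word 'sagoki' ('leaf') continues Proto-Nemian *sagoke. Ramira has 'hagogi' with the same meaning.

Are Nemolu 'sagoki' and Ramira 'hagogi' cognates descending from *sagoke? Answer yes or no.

Derive the expected Ramira reflex of *sagoke:
Ramira: *sagoke > sagoki > hagoki > hagogi  (by vowel merger, debuccalisation, intervocalic voicing)
Ramira 'hagogi' matches the regular reflex exactly, so the pair is cognate.

yes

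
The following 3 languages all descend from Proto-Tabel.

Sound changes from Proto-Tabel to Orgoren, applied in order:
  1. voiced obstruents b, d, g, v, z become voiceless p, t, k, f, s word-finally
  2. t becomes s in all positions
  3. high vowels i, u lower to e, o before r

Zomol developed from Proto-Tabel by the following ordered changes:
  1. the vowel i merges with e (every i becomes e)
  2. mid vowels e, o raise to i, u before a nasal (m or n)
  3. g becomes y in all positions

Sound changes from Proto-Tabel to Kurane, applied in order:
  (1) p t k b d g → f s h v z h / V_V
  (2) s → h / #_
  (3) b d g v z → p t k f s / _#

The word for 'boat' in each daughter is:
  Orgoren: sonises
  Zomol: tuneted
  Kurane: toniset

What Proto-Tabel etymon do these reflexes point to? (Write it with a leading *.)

Position 1: Orgoren has s, Zomol has t, Kurane has t. Zomol preserves t here (none of its changes turn any other segment into t), so the proto-segment is *t.
Position 2: Orgoren has o, Zomol has u, Kurane has o. Kurane preserves o here (none of its changes turn any other segment into o), so the proto-segment is *o.
This points to *tonited. Verify forward in each daughter:
Orgoren: *tonited
  tonited → tonitet   [final devoicing]
  tonitet → sonises   [unconditioned shift]
  sonises (rule 3 does not apply)
  giving Orgoren sonises.
Zomol: *tonited
  tonited → toneted   [vowel merger]
  toneted → tuneted   [pre-nasal raising]
  tuneted (rule 3 does not apply)
  giving Zomol tuneted.
Kurane: *tonited
  tonited → tonised   [intervocalic lenition]
  tonised (rule 2 does not apply)
  tonised → toniset   [final devoicing]
  giving Kurane toniset.
Only *tonited yields all of Orgoren sonises, Zomol tuneted, Kurane toniset.

*tonited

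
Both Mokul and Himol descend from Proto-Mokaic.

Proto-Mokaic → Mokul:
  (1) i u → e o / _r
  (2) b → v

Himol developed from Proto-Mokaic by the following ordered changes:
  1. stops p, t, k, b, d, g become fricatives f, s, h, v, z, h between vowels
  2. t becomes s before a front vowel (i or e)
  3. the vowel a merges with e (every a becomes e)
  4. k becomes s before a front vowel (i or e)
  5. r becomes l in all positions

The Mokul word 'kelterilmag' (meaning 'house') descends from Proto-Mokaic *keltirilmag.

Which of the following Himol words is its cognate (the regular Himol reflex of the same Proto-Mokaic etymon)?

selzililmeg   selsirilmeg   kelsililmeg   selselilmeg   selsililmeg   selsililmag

Himol: start from *keltirilmag.
  rule 1: no change — keltirilmag
  rule 2 (palatalisation): keltirilmag → kelsirilmag
  rule 3 (vowel merger): kelsirilmag → kelsirilmeg
  rule 4 (palatalisation): kelsirilmeg → selsirilmeg
  rule 5 (unconditioned shift): selsirilmeg → selsililmeg
  ⇒ Himol selsililmeg
The other candidates each miss or misapply at least one Himol change.

selsililmeg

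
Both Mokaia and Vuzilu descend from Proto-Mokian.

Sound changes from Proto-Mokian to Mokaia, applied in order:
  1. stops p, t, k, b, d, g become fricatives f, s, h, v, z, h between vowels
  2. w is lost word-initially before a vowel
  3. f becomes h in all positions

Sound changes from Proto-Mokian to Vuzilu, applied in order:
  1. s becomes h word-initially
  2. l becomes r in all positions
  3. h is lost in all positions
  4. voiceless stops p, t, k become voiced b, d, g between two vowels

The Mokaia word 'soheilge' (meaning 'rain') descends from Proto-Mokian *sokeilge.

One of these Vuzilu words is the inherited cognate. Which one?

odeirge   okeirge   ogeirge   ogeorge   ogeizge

ogeirge

Vuzilu: start from *sokeilge.
  rule 1 (debuccalisation): sokeilge → hokeilge
  rule 2 (unconditioned shift): hokeilge → hokeirge
  rule 3 (h-loss): hokeirge → okeirge
  rule 4 (intervocalic voicing): okeirge → ogeirge
  ⇒ Vuzilu ogeirge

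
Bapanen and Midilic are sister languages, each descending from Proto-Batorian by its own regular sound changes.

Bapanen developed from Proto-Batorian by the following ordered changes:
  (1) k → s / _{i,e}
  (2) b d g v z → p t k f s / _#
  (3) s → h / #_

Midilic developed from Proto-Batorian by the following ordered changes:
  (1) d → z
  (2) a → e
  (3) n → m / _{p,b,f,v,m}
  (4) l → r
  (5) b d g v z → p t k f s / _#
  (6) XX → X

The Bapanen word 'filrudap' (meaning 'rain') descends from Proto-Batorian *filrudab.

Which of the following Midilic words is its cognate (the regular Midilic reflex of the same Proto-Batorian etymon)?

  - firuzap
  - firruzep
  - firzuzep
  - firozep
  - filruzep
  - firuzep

Midilic: *filrudab > filruzab > filruzeb > firruzeb > firruzep > firuzep  (by unconditioned shift, vowel merger, unconditioned shift, final devoicing, degemination)
The other candidates each miss or misapply at least one Midilic change.

firuzep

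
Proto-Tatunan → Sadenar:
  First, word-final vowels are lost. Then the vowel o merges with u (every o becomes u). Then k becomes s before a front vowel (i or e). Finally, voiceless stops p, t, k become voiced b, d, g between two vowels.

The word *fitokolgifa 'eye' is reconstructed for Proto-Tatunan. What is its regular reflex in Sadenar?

fidugulgif

Sadenar: *fitokolgifa > fitokolgif > fitukulgif > fidugulgif  (by apocope, vowel merger, intervocalic voicing)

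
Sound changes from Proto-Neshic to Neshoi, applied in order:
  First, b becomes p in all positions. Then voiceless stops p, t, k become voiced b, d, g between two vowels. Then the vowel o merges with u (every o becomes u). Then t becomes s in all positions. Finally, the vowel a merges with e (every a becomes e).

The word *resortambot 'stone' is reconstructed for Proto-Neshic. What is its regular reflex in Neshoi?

resursempus

Neshoi: start from *resortambot.
  rule 1 (unconditioned shift): resortambot → resortampot
  rule 2: no change — resortampot
  rule 3 (vowel merger): resortampot → resurtamput
  rule 4 (unconditioned shift): resurtamput → resursampus
  rule 5 (vowel merger): resursampus → resursempus
  ⇒ Neshoi resursempus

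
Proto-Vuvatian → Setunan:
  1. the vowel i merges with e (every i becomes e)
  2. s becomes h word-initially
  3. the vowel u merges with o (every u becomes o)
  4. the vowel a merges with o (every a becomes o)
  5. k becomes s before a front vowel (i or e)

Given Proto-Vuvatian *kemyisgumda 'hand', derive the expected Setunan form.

semyesgomdo

Setunan: *kemyisgumda > kemyesgumda > kemyesgomda > kemyesgomdo > semyesgomdo  (by vowel merger, vowel merger, vowel merger, palatalisation)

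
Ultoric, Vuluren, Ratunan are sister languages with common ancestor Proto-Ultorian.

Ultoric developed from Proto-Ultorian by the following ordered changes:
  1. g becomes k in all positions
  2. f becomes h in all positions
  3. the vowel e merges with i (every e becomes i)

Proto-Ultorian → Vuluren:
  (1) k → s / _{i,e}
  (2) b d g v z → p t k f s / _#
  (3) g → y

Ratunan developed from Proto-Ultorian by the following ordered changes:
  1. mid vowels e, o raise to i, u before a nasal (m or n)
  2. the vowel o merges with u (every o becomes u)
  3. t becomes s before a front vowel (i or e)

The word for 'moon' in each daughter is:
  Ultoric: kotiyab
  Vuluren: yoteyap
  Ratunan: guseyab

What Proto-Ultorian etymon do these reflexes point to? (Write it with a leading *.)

Position 1: Ultoric has k, Vuluren has y, Ratunan has g. Ratunan preserves g here (none of its changes turn any other segment into g), so the proto-segment is *g.
Position 7: Ultoric has b, Vuluren has p, Ratunan has b. Ultoric preserves b here (none of its changes turn any other segment into b), so the proto-segment is *b.
Verify the candidate proto-form against each daughter:
Ultoric: *goteyab > koteyab > kotiyab  (by unconditioned shift, vowel merger)
Vuluren: start from *goteyab.
  rule 1: no change — goteyab
  rule 2 (final devoicing): goteyab → goteyap
  rule 3 (unconditioned shift): goteyap → yoteyap
  ⇒ Vuluren yoteyap
Ratunan: *goteyab > guteyab > guseyab  (by vowel merger, palatalisation)
No other proto-form is consistent with every reflex, so the reconstruction is *goteyab.

*goteyab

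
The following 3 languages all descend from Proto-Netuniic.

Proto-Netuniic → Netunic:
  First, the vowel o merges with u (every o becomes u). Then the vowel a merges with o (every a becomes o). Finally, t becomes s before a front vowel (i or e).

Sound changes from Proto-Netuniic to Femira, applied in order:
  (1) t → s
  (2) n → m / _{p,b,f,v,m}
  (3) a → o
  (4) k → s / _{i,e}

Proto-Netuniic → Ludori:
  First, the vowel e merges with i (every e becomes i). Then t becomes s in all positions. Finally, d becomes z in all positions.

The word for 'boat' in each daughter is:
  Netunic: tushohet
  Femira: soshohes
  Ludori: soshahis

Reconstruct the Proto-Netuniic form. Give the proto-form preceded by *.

Position 1: Netunic has t, Femira has s, Ludori has s. Netunic preserves t here (none of its changes turn any other segment into t), so the proto-segment is *t.
Position 5: Netunic has o, Femira has o, Ludori has a. Ludori preserves a here (none of its changes turn any other segment into a), so the proto-segment is *a.
Continuing position by position gives *toshahet; check it forward:
Netunic: *toshahet
  toshahet → tushahet   [vowel merger]
  tushahet → tushohet   [vowel merger]
  tushohet (rule 3 does not apply)
  giving Netunic tushohet.
Femira: start from *toshahet.
  rule 1 (unconditioned shift): toshahet → soshahes
  rule 2: no change — soshahes
  rule 3 (vowel merger): soshahes → soshohes
  rule 4: no change — soshohes
  ⇒ Femira soshohes
Ludori: *toshahet
  toshahet → toshahit   [vowel merger]
  toshahit → soshahis   [unconditioned shift]
  soshahis (rule 3 does not apply)
  giving Ludori soshahis.
No other proto-form is consistent with every reflex, so the reconstruction is *toshahet.

*toshahet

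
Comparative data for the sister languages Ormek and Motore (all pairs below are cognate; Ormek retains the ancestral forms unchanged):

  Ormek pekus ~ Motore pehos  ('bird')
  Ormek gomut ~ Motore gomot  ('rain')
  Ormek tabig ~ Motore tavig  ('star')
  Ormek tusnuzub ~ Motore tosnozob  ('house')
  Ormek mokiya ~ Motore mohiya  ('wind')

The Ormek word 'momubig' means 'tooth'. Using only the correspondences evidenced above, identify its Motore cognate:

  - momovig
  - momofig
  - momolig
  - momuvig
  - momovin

momovig

tusnuzub ~ tosnozob — Ormek u corresponds to Motore o after a consonant, before a labial obstruent.
tabig ~ tavig — Ormek b corresponds to Motore v between vowels (before a front vowel).
Applying these to Ormek 'momubig':
  momubig → momobig   (u→o after a consonant, before a labial obstruent)
  momobig → momovig   (b→v between vowels (before a front vowel))
So the Motore cognate is 'momovig'.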